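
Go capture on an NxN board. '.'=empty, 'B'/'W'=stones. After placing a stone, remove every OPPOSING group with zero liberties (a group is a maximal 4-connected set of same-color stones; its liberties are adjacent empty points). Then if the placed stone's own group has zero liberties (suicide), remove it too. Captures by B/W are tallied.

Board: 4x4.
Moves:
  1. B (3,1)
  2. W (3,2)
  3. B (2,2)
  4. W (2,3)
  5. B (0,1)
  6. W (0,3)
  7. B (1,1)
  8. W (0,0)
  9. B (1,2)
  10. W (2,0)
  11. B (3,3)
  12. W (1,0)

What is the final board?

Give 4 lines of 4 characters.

Answer: WB.W
WBB.
W.BW
.B.B

Derivation:
Move 1: B@(3,1) -> caps B=0 W=0
Move 2: W@(3,2) -> caps B=0 W=0
Move 3: B@(2,2) -> caps B=0 W=0
Move 4: W@(2,3) -> caps B=0 W=0
Move 5: B@(0,1) -> caps B=0 W=0
Move 6: W@(0,3) -> caps B=0 W=0
Move 7: B@(1,1) -> caps B=0 W=0
Move 8: W@(0,0) -> caps B=0 W=0
Move 9: B@(1,2) -> caps B=0 W=0
Move 10: W@(2,0) -> caps B=0 W=0
Move 11: B@(3,3) -> caps B=1 W=0
Move 12: W@(1,0) -> caps B=1 W=0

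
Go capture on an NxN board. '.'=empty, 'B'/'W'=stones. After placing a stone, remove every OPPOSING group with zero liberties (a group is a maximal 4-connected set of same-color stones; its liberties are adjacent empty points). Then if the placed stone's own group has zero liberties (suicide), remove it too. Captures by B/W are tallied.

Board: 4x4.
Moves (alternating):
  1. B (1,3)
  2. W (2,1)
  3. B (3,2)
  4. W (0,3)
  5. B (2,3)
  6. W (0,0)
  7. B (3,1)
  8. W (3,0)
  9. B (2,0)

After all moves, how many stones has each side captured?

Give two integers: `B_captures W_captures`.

Move 1: B@(1,3) -> caps B=0 W=0
Move 2: W@(2,1) -> caps B=0 W=0
Move 3: B@(3,2) -> caps B=0 W=0
Move 4: W@(0,3) -> caps B=0 W=0
Move 5: B@(2,3) -> caps B=0 W=0
Move 6: W@(0,0) -> caps B=0 W=0
Move 7: B@(3,1) -> caps B=0 W=0
Move 8: W@(3,0) -> caps B=0 W=0
Move 9: B@(2,0) -> caps B=1 W=0

Answer: 1 0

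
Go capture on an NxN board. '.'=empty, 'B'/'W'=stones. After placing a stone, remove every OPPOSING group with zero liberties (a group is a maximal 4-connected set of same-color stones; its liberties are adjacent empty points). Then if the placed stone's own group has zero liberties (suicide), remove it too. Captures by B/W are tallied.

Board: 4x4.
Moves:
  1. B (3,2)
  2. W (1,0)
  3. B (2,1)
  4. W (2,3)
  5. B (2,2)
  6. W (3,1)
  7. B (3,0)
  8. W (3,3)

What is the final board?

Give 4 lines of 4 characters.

Answer: ....
W...
.BBW
B.BW

Derivation:
Move 1: B@(3,2) -> caps B=0 W=0
Move 2: W@(1,0) -> caps B=0 W=0
Move 3: B@(2,1) -> caps B=0 W=0
Move 4: W@(2,3) -> caps B=0 W=0
Move 5: B@(2,2) -> caps B=0 W=0
Move 6: W@(3,1) -> caps B=0 W=0
Move 7: B@(3,0) -> caps B=1 W=0
Move 8: W@(3,3) -> caps B=1 W=0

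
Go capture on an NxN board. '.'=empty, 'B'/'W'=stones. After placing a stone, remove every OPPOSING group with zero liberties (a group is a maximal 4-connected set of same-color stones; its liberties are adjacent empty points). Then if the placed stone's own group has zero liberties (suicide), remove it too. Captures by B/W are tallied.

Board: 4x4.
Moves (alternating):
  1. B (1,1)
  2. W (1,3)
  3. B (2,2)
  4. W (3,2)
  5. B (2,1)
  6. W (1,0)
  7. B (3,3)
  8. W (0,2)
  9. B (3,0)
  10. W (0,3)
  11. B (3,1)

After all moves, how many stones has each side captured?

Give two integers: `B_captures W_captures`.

Move 1: B@(1,1) -> caps B=0 W=0
Move 2: W@(1,3) -> caps B=0 W=0
Move 3: B@(2,2) -> caps B=0 W=0
Move 4: W@(3,2) -> caps B=0 W=0
Move 5: B@(2,1) -> caps B=0 W=0
Move 6: W@(1,0) -> caps B=0 W=0
Move 7: B@(3,3) -> caps B=0 W=0
Move 8: W@(0,2) -> caps B=0 W=0
Move 9: B@(3,0) -> caps B=0 W=0
Move 10: W@(0,3) -> caps B=0 W=0
Move 11: B@(3,1) -> caps B=1 W=0

Answer: 1 0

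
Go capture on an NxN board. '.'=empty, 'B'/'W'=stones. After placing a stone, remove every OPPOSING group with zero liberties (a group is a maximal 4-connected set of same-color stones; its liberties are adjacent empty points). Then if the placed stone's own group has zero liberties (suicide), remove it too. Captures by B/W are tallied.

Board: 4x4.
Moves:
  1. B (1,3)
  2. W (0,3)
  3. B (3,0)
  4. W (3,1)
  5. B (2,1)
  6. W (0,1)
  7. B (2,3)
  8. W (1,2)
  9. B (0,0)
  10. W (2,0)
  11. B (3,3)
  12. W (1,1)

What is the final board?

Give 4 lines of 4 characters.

Answer: BW.W
.WWB
WB.B
.W.B

Derivation:
Move 1: B@(1,3) -> caps B=0 W=0
Move 2: W@(0,3) -> caps B=0 W=0
Move 3: B@(3,0) -> caps B=0 W=0
Move 4: W@(3,1) -> caps B=0 W=0
Move 5: B@(2,1) -> caps B=0 W=0
Move 6: W@(0,1) -> caps B=0 W=0
Move 7: B@(2,3) -> caps B=0 W=0
Move 8: W@(1,2) -> caps B=0 W=0
Move 9: B@(0,0) -> caps B=0 W=0
Move 10: W@(2,0) -> caps B=0 W=1
Move 11: B@(3,3) -> caps B=0 W=1
Move 12: W@(1,1) -> caps B=0 W=1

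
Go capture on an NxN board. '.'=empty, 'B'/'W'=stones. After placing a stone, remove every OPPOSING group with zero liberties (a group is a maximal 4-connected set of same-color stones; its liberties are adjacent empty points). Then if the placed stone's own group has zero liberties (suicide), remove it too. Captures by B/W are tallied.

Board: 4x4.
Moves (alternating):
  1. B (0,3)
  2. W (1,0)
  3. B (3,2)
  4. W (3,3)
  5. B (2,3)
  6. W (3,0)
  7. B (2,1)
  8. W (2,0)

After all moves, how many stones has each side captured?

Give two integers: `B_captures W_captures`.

Answer: 1 0

Derivation:
Move 1: B@(0,3) -> caps B=0 W=0
Move 2: W@(1,0) -> caps B=0 W=0
Move 3: B@(3,2) -> caps B=0 W=0
Move 4: W@(3,3) -> caps B=0 W=0
Move 5: B@(2,3) -> caps B=1 W=0
Move 6: W@(3,0) -> caps B=1 W=0
Move 7: B@(2,1) -> caps B=1 W=0
Move 8: W@(2,0) -> caps B=1 W=0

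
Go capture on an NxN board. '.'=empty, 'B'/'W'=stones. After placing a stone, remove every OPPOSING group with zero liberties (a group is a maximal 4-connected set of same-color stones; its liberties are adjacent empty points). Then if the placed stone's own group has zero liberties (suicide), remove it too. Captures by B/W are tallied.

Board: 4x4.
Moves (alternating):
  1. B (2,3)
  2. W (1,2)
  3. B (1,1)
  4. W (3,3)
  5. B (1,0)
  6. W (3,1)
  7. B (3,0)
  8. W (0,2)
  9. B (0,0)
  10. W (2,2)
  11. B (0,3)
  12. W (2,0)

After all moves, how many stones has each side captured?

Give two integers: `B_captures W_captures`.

Answer: 0 1

Derivation:
Move 1: B@(2,3) -> caps B=0 W=0
Move 2: W@(1,2) -> caps B=0 W=0
Move 3: B@(1,1) -> caps B=0 W=0
Move 4: W@(3,3) -> caps B=0 W=0
Move 5: B@(1,0) -> caps B=0 W=0
Move 6: W@(3,1) -> caps B=0 W=0
Move 7: B@(3,0) -> caps B=0 W=0
Move 8: W@(0,2) -> caps B=0 W=0
Move 9: B@(0,0) -> caps B=0 W=0
Move 10: W@(2,2) -> caps B=0 W=0
Move 11: B@(0,3) -> caps B=0 W=0
Move 12: W@(2,0) -> caps B=0 W=1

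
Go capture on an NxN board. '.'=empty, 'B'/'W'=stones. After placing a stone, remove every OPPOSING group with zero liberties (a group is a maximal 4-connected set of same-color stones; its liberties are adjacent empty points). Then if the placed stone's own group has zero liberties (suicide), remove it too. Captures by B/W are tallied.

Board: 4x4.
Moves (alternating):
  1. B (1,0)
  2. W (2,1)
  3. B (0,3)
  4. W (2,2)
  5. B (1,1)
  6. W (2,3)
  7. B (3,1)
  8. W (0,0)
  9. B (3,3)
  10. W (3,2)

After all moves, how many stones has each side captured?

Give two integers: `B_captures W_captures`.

Move 1: B@(1,0) -> caps B=0 W=0
Move 2: W@(2,1) -> caps B=0 W=0
Move 3: B@(0,3) -> caps B=0 W=0
Move 4: W@(2,2) -> caps B=0 W=0
Move 5: B@(1,1) -> caps B=0 W=0
Move 6: W@(2,3) -> caps B=0 W=0
Move 7: B@(3,1) -> caps B=0 W=0
Move 8: W@(0,0) -> caps B=0 W=0
Move 9: B@(3,3) -> caps B=0 W=0
Move 10: W@(3,2) -> caps B=0 W=1

Answer: 0 1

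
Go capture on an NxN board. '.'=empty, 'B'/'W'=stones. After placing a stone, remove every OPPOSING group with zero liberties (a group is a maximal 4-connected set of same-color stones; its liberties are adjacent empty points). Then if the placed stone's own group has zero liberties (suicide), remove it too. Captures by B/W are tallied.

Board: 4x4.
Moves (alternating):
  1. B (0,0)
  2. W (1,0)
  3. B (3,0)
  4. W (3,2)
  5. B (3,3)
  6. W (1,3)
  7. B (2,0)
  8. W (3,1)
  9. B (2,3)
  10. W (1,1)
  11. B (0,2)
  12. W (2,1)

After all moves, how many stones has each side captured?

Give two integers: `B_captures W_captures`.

Move 1: B@(0,0) -> caps B=0 W=0
Move 2: W@(1,0) -> caps B=0 W=0
Move 3: B@(3,0) -> caps B=0 W=0
Move 4: W@(3,2) -> caps B=0 W=0
Move 5: B@(3,3) -> caps B=0 W=0
Move 6: W@(1,3) -> caps B=0 W=0
Move 7: B@(2,0) -> caps B=0 W=0
Move 8: W@(3,1) -> caps B=0 W=0
Move 9: B@(2,3) -> caps B=0 W=0
Move 10: W@(1,1) -> caps B=0 W=0
Move 11: B@(0,2) -> caps B=0 W=0
Move 12: W@(2,1) -> caps B=0 W=2

Answer: 0 2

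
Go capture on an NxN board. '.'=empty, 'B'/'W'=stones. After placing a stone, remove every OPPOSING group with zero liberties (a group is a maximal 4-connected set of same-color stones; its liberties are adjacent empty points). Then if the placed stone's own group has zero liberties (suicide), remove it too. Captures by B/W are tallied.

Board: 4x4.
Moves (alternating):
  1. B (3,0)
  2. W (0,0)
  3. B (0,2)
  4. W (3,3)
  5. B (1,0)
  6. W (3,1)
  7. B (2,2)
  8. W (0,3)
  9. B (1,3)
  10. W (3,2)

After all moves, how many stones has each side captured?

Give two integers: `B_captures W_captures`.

Move 1: B@(3,0) -> caps B=0 W=0
Move 2: W@(0,0) -> caps B=0 W=0
Move 3: B@(0,2) -> caps B=0 W=0
Move 4: W@(3,3) -> caps B=0 W=0
Move 5: B@(1,0) -> caps B=0 W=0
Move 6: W@(3,1) -> caps B=0 W=0
Move 7: B@(2,2) -> caps B=0 W=0
Move 8: W@(0,3) -> caps B=0 W=0
Move 9: B@(1,3) -> caps B=1 W=0
Move 10: W@(3,2) -> caps B=1 W=0

Answer: 1 0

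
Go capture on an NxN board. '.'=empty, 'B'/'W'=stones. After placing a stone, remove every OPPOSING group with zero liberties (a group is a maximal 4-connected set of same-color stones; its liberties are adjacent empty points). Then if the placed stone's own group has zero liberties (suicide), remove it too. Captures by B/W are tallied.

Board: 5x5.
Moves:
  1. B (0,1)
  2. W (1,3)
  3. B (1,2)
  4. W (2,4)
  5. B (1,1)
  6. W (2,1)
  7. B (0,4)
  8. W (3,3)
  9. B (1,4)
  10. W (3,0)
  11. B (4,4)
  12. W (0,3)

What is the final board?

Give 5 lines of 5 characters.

Answer: .B.W.
.BBW.
.W..W
W..W.
....B

Derivation:
Move 1: B@(0,1) -> caps B=0 W=0
Move 2: W@(1,3) -> caps B=0 W=0
Move 3: B@(1,2) -> caps B=0 W=0
Move 4: W@(2,4) -> caps B=0 W=0
Move 5: B@(1,1) -> caps B=0 W=0
Move 6: W@(2,1) -> caps B=0 W=0
Move 7: B@(0,4) -> caps B=0 W=0
Move 8: W@(3,3) -> caps B=0 W=0
Move 9: B@(1,4) -> caps B=0 W=0
Move 10: W@(3,0) -> caps B=0 W=0
Move 11: B@(4,4) -> caps B=0 W=0
Move 12: W@(0,3) -> caps B=0 W=2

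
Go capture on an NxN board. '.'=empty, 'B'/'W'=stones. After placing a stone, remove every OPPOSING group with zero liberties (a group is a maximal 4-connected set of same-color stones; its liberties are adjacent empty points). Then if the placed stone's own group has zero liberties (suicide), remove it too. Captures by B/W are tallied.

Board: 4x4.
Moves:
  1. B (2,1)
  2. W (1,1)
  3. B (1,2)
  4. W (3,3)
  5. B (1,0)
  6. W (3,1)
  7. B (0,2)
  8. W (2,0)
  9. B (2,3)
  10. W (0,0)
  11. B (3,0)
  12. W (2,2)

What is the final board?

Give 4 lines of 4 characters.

Move 1: B@(2,1) -> caps B=0 W=0
Move 2: W@(1,1) -> caps B=0 W=0
Move 3: B@(1,2) -> caps B=0 W=0
Move 4: W@(3,3) -> caps B=0 W=0
Move 5: B@(1,0) -> caps B=0 W=0
Move 6: W@(3,1) -> caps B=0 W=0
Move 7: B@(0,2) -> caps B=0 W=0
Move 8: W@(2,0) -> caps B=0 W=0
Move 9: B@(2,3) -> caps B=0 W=0
Move 10: W@(0,0) -> caps B=0 W=1
Move 11: B@(3,0) -> caps B=0 W=1
Move 12: W@(2,2) -> caps B=0 W=2

Answer: W.B.
.WB.
W.WB
.W.W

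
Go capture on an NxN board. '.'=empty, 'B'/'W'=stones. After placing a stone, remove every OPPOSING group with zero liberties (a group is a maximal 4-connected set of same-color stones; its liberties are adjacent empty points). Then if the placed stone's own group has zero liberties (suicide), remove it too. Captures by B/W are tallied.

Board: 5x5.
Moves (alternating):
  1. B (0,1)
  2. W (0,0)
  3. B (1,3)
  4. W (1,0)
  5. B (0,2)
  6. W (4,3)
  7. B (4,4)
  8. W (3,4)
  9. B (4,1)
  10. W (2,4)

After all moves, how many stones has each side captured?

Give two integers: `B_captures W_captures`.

Move 1: B@(0,1) -> caps B=0 W=0
Move 2: W@(0,0) -> caps B=0 W=0
Move 3: B@(1,3) -> caps B=0 W=0
Move 4: W@(1,0) -> caps B=0 W=0
Move 5: B@(0,2) -> caps B=0 W=0
Move 6: W@(4,3) -> caps B=0 W=0
Move 7: B@(4,4) -> caps B=0 W=0
Move 8: W@(3,4) -> caps B=0 W=1
Move 9: B@(4,1) -> caps B=0 W=1
Move 10: W@(2,4) -> caps B=0 W=1

Answer: 0 1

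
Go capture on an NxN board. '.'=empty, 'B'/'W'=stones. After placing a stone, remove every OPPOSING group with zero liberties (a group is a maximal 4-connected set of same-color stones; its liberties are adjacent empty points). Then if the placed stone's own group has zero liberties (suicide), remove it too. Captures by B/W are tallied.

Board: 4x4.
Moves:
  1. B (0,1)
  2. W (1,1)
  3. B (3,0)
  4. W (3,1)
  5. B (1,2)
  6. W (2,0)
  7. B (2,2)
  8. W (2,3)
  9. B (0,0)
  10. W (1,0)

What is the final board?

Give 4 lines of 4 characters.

Answer: BB..
WWB.
W.BW
.W..

Derivation:
Move 1: B@(0,1) -> caps B=0 W=0
Move 2: W@(1,1) -> caps B=0 W=0
Move 3: B@(3,0) -> caps B=0 W=0
Move 4: W@(3,1) -> caps B=0 W=0
Move 5: B@(1,2) -> caps B=0 W=0
Move 6: W@(2,0) -> caps B=0 W=1
Move 7: B@(2,2) -> caps B=0 W=1
Move 8: W@(2,3) -> caps B=0 W=1
Move 9: B@(0,0) -> caps B=0 W=1
Move 10: W@(1,0) -> caps B=0 W=1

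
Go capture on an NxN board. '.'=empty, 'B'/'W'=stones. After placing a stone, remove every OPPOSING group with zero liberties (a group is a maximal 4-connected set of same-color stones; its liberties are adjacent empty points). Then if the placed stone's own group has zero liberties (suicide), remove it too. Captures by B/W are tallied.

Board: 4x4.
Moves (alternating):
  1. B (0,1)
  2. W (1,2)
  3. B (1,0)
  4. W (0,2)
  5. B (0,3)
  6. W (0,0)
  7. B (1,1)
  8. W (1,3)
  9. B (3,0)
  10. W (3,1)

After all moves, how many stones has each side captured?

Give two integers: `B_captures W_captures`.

Move 1: B@(0,1) -> caps B=0 W=0
Move 2: W@(1,2) -> caps B=0 W=0
Move 3: B@(1,0) -> caps B=0 W=0
Move 4: W@(0,2) -> caps B=0 W=0
Move 5: B@(0,3) -> caps B=0 W=0
Move 6: W@(0,0) -> caps B=0 W=0
Move 7: B@(1,1) -> caps B=0 W=0
Move 8: W@(1,3) -> caps B=0 W=1
Move 9: B@(3,0) -> caps B=0 W=1
Move 10: W@(3,1) -> caps B=0 W=1

Answer: 0 1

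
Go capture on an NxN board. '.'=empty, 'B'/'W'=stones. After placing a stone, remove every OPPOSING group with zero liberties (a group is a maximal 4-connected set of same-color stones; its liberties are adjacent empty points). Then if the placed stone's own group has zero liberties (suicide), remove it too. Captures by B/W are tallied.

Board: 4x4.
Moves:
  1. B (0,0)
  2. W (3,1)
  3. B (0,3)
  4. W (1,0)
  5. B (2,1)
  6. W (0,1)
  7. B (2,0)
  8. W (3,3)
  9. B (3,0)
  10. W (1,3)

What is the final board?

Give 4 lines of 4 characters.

Answer: .W.B
W..W
BB..
BW.W

Derivation:
Move 1: B@(0,0) -> caps B=0 W=0
Move 2: W@(3,1) -> caps B=0 W=0
Move 3: B@(0,3) -> caps B=0 W=0
Move 4: W@(1,0) -> caps B=0 W=0
Move 5: B@(2,1) -> caps B=0 W=0
Move 6: W@(0,1) -> caps B=0 W=1
Move 7: B@(2,0) -> caps B=0 W=1
Move 8: W@(3,3) -> caps B=0 W=1
Move 9: B@(3,0) -> caps B=0 W=1
Move 10: W@(1,3) -> caps B=0 W=1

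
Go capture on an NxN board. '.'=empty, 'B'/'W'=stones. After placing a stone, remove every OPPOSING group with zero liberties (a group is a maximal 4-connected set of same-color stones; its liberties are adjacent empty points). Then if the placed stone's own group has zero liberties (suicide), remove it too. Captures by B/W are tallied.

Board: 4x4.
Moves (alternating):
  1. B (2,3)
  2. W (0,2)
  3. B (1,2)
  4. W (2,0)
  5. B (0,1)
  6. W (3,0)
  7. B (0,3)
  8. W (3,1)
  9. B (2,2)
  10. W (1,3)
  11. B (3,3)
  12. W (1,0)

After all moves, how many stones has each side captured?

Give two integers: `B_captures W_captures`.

Answer: 1 0

Derivation:
Move 1: B@(2,3) -> caps B=0 W=0
Move 2: W@(0,2) -> caps B=0 W=0
Move 3: B@(1,2) -> caps B=0 W=0
Move 4: W@(2,0) -> caps B=0 W=0
Move 5: B@(0,1) -> caps B=0 W=0
Move 6: W@(3,0) -> caps B=0 W=0
Move 7: B@(0,3) -> caps B=1 W=0
Move 8: W@(3,1) -> caps B=1 W=0
Move 9: B@(2,2) -> caps B=1 W=0
Move 10: W@(1,3) -> caps B=1 W=0
Move 11: B@(3,3) -> caps B=1 W=0
Move 12: W@(1,0) -> caps B=1 W=0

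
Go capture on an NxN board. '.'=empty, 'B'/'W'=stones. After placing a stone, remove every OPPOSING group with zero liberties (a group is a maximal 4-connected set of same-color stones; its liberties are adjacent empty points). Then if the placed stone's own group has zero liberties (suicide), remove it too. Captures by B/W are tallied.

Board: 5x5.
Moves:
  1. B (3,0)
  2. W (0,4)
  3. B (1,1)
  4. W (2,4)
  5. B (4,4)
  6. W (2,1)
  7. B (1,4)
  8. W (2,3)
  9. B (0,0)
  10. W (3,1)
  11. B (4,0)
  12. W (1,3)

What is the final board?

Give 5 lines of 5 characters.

Answer: B...W
.B.W.
.W.WW
BW...
B...B

Derivation:
Move 1: B@(3,0) -> caps B=0 W=0
Move 2: W@(0,4) -> caps B=0 W=0
Move 3: B@(1,1) -> caps B=0 W=0
Move 4: W@(2,4) -> caps B=0 W=0
Move 5: B@(4,4) -> caps B=0 W=0
Move 6: W@(2,1) -> caps B=0 W=0
Move 7: B@(1,4) -> caps B=0 W=0
Move 8: W@(2,3) -> caps B=0 W=0
Move 9: B@(0,0) -> caps B=0 W=0
Move 10: W@(3,1) -> caps B=0 W=0
Move 11: B@(4,0) -> caps B=0 W=0
Move 12: W@(1,3) -> caps B=0 W=1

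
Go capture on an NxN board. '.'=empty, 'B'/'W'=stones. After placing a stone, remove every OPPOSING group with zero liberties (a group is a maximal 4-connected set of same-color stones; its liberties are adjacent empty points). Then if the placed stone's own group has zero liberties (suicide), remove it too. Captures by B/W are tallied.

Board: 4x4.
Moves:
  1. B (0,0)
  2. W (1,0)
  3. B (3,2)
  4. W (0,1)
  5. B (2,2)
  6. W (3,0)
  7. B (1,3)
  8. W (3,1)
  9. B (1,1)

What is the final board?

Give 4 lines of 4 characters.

Answer: .W..
WB.B
..B.
WWB.

Derivation:
Move 1: B@(0,0) -> caps B=0 W=0
Move 2: W@(1,0) -> caps B=0 W=0
Move 3: B@(3,2) -> caps B=0 W=0
Move 4: W@(0,1) -> caps B=0 W=1
Move 5: B@(2,2) -> caps B=0 W=1
Move 6: W@(3,0) -> caps B=0 W=1
Move 7: B@(1,3) -> caps B=0 W=1
Move 8: W@(3,1) -> caps B=0 W=1
Move 9: B@(1,1) -> caps B=0 W=1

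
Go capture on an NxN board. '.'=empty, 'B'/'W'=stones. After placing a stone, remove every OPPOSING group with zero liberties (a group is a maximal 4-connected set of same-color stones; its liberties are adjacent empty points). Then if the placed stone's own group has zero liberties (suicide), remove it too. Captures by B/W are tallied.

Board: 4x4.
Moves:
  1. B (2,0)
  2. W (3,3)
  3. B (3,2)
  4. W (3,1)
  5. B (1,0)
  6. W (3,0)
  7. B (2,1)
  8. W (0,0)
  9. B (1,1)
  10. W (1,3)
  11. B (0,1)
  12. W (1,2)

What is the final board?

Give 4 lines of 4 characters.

Move 1: B@(2,0) -> caps B=0 W=0
Move 2: W@(3,3) -> caps B=0 W=0
Move 3: B@(3,2) -> caps B=0 W=0
Move 4: W@(3,1) -> caps B=0 W=0
Move 5: B@(1,0) -> caps B=0 W=0
Move 6: W@(3,0) -> caps B=0 W=0
Move 7: B@(2,1) -> caps B=2 W=0
Move 8: W@(0,0) -> caps B=2 W=0
Move 9: B@(1,1) -> caps B=2 W=0
Move 10: W@(1,3) -> caps B=2 W=0
Move 11: B@(0,1) -> caps B=3 W=0
Move 12: W@(1,2) -> caps B=3 W=0

Answer: .B..
BBWW
BB..
..BW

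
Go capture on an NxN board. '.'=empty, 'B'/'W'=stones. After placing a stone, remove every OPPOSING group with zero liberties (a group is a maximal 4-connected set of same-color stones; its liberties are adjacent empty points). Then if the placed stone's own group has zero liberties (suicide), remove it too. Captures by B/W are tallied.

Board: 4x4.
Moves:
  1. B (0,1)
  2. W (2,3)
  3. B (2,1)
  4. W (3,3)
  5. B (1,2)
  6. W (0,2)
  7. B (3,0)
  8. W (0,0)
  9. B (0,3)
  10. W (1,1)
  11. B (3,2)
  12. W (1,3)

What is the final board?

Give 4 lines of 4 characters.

Move 1: B@(0,1) -> caps B=0 W=0
Move 2: W@(2,3) -> caps B=0 W=0
Move 3: B@(2,1) -> caps B=0 W=0
Move 4: W@(3,3) -> caps B=0 W=0
Move 5: B@(1,2) -> caps B=0 W=0
Move 6: W@(0,2) -> caps B=0 W=0
Move 7: B@(3,0) -> caps B=0 W=0
Move 8: W@(0,0) -> caps B=0 W=0
Move 9: B@(0,3) -> caps B=1 W=0
Move 10: W@(1,1) -> caps B=1 W=0
Move 11: B@(3,2) -> caps B=1 W=0
Move 12: W@(1,3) -> caps B=1 W=0

Answer: WB.B
.WBW
.B.W
B.BW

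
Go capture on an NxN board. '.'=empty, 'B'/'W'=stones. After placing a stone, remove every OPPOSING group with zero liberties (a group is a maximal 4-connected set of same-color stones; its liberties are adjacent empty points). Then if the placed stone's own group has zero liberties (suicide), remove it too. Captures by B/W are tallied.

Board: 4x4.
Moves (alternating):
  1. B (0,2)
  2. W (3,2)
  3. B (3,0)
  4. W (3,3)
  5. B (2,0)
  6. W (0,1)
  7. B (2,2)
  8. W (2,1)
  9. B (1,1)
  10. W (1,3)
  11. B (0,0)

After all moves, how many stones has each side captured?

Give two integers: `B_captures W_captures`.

Move 1: B@(0,2) -> caps B=0 W=0
Move 2: W@(3,2) -> caps B=0 W=0
Move 3: B@(3,0) -> caps B=0 W=0
Move 4: W@(3,3) -> caps B=0 W=0
Move 5: B@(2,0) -> caps B=0 W=0
Move 6: W@(0,1) -> caps B=0 W=0
Move 7: B@(2,2) -> caps B=0 W=0
Move 8: W@(2,1) -> caps B=0 W=0
Move 9: B@(1,1) -> caps B=0 W=0
Move 10: W@(1,3) -> caps B=0 W=0
Move 11: B@(0,0) -> caps B=1 W=0

Answer: 1 0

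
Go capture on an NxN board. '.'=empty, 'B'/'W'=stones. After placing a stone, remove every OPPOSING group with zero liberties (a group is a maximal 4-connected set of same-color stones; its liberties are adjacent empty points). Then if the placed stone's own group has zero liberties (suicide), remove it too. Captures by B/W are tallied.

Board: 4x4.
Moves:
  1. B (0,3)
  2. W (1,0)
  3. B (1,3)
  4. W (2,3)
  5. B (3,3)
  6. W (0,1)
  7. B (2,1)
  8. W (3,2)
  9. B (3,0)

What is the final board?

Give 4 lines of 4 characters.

Move 1: B@(0,3) -> caps B=0 W=0
Move 2: W@(1,0) -> caps B=0 W=0
Move 3: B@(1,3) -> caps B=0 W=0
Move 4: W@(2,3) -> caps B=0 W=0
Move 5: B@(3,3) -> caps B=0 W=0
Move 6: W@(0,1) -> caps B=0 W=0
Move 7: B@(2,1) -> caps B=0 W=0
Move 8: W@(3,2) -> caps B=0 W=1
Move 9: B@(3,0) -> caps B=0 W=1

Answer: .W.B
W..B
.B.W
B.W.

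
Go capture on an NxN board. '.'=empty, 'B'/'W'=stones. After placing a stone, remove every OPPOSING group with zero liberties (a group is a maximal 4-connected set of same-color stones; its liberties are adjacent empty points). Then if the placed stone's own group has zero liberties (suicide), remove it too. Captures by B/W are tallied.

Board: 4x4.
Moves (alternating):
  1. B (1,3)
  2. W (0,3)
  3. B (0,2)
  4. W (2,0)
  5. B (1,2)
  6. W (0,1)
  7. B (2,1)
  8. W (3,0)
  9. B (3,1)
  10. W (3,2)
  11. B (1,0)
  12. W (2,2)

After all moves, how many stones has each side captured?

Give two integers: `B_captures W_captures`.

Answer: 3 0

Derivation:
Move 1: B@(1,3) -> caps B=0 W=0
Move 2: W@(0,3) -> caps B=0 W=0
Move 3: B@(0,2) -> caps B=1 W=0
Move 4: W@(2,0) -> caps B=1 W=0
Move 5: B@(1,2) -> caps B=1 W=0
Move 6: W@(0,1) -> caps B=1 W=0
Move 7: B@(2,1) -> caps B=1 W=0
Move 8: W@(3,0) -> caps B=1 W=0
Move 9: B@(3,1) -> caps B=1 W=0
Move 10: W@(3,2) -> caps B=1 W=0
Move 11: B@(1,0) -> caps B=3 W=0
Move 12: W@(2,2) -> caps B=3 W=0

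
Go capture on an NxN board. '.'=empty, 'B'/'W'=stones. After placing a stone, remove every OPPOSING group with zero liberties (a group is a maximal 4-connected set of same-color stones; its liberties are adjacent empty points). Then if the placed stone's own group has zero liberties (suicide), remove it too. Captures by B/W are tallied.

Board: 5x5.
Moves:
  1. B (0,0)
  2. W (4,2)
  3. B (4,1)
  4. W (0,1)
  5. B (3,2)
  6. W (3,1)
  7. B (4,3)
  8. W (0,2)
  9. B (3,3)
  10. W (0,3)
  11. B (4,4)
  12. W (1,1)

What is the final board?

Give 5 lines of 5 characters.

Move 1: B@(0,0) -> caps B=0 W=0
Move 2: W@(4,2) -> caps B=0 W=0
Move 3: B@(4,1) -> caps B=0 W=0
Move 4: W@(0,1) -> caps B=0 W=0
Move 5: B@(3,2) -> caps B=0 W=0
Move 6: W@(3,1) -> caps B=0 W=0
Move 7: B@(4,3) -> caps B=1 W=0
Move 8: W@(0,2) -> caps B=1 W=0
Move 9: B@(3,3) -> caps B=1 W=0
Move 10: W@(0,3) -> caps B=1 W=0
Move 11: B@(4,4) -> caps B=1 W=0
Move 12: W@(1,1) -> caps B=1 W=0

Answer: BWWW.
.W...
.....
.WBB.
.B.BB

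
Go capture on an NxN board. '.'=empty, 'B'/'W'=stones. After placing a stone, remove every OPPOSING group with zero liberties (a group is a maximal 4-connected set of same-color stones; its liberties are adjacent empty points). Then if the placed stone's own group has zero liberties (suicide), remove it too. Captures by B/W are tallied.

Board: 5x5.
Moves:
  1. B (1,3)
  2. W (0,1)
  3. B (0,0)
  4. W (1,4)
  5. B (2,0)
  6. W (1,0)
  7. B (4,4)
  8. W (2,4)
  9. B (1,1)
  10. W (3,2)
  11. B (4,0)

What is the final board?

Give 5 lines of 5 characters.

Answer: .W...
WB.BW
B...W
..W..
B...B

Derivation:
Move 1: B@(1,3) -> caps B=0 W=0
Move 2: W@(0,1) -> caps B=0 W=0
Move 3: B@(0,0) -> caps B=0 W=0
Move 4: W@(1,4) -> caps B=0 W=0
Move 5: B@(2,0) -> caps B=0 W=0
Move 6: W@(1,0) -> caps B=0 W=1
Move 7: B@(4,4) -> caps B=0 W=1
Move 8: W@(2,4) -> caps B=0 W=1
Move 9: B@(1,1) -> caps B=0 W=1
Move 10: W@(3,2) -> caps B=0 W=1
Move 11: B@(4,0) -> caps B=0 W=1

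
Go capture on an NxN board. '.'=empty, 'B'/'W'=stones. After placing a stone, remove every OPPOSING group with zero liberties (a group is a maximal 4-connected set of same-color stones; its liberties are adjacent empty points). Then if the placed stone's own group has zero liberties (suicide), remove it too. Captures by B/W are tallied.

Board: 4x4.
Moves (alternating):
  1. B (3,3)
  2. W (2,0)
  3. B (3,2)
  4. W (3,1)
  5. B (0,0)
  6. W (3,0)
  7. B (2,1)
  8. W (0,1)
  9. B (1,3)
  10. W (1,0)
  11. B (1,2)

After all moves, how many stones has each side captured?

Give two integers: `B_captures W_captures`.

Answer: 0 1

Derivation:
Move 1: B@(3,3) -> caps B=0 W=0
Move 2: W@(2,0) -> caps B=0 W=0
Move 3: B@(3,2) -> caps B=0 W=0
Move 4: W@(3,1) -> caps B=0 W=0
Move 5: B@(0,0) -> caps B=0 W=0
Move 6: W@(3,0) -> caps B=0 W=0
Move 7: B@(2,1) -> caps B=0 W=0
Move 8: W@(0,1) -> caps B=0 W=0
Move 9: B@(1,3) -> caps B=0 W=0
Move 10: W@(1,0) -> caps B=0 W=1
Move 11: B@(1,2) -> caps B=0 W=1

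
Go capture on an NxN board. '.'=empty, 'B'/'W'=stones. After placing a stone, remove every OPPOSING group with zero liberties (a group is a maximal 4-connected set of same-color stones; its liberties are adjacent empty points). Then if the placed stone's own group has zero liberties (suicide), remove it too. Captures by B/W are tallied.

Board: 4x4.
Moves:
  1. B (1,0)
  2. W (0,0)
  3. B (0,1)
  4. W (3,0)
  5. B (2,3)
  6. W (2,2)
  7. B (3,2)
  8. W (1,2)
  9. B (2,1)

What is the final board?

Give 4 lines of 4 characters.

Answer: .B..
B.W.
.BWB
W.B.

Derivation:
Move 1: B@(1,0) -> caps B=0 W=0
Move 2: W@(0,0) -> caps B=0 W=0
Move 3: B@(0,1) -> caps B=1 W=0
Move 4: W@(3,0) -> caps B=1 W=0
Move 5: B@(2,3) -> caps B=1 W=0
Move 6: W@(2,2) -> caps B=1 W=0
Move 7: B@(3,2) -> caps B=1 W=0
Move 8: W@(1,2) -> caps B=1 W=0
Move 9: B@(2,1) -> caps B=1 W=0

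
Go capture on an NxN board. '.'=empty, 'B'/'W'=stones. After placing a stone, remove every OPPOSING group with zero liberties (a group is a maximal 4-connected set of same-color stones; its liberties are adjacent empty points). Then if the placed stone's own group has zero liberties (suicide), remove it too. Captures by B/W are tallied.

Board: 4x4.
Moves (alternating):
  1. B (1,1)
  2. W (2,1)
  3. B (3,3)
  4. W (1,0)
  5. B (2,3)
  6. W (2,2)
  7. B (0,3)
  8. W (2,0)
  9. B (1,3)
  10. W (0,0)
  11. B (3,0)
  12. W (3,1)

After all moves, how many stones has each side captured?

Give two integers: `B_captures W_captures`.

Answer: 0 1

Derivation:
Move 1: B@(1,1) -> caps B=0 W=0
Move 2: W@(2,1) -> caps B=0 W=0
Move 3: B@(3,3) -> caps B=0 W=0
Move 4: W@(1,0) -> caps B=0 W=0
Move 5: B@(2,3) -> caps B=0 W=0
Move 6: W@(2,2) -> caps B=0 W=0
Move 7: B@(0,3) -> caps B=0 W=0
Move 8: W@(2,0) -> caps B=0 W=0
Move 9: B@(1,3) -> caps B=0 W=0
Move 10: W@(0,0) -> caps B=0 W=0
Move 11: B@(3,0) -> caps B=0 W=0
Move 12: W@(3,1) -> caps B=0 W=1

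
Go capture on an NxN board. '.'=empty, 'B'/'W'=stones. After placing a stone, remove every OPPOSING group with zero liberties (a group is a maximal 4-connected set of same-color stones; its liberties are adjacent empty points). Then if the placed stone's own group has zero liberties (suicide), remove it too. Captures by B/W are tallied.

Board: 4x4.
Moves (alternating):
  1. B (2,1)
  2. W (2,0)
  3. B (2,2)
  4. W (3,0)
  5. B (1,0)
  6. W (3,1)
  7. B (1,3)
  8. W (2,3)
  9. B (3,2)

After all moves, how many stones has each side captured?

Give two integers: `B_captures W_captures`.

Move 1: B@(2,1) -> caps B=0 W=0
Move 2: W@(2,0) -> caps B=0 W=0
Move 3: B@(2,2) -> caps B=0 W=0
Move 4: W@(3,0) -> caps B=0 W=0
Move 5: B@(1,0) -> caps B=0 W=0
Move 6: W@(3,1) -> caps B=0 W=0
Move 7: B@(1,3) -> caps B=0 W=0
Move 8: W@(2,3) -> caps B=0 W=0
Move 9: B@(3,2) -> caps B=3 W=0

Answer: 3 0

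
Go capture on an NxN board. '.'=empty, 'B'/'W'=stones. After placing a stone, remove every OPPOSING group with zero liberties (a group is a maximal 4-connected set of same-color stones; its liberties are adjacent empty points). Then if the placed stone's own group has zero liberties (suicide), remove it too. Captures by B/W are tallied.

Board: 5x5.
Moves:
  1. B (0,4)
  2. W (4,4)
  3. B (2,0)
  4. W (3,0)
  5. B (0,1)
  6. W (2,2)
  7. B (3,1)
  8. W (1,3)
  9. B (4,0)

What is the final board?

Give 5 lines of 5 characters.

Answer: .B..B
...W.
B.W..
.B...
B...W

Derivation:
Move 1: B@(0,4) -> caps B=0 W=0
Move 2: W@(4,4) -> caps B=0 W=0
Move 3: B@(2,0) -> caps B=0 W=0
Move 4: W@(3,0) -> caps B=0 W=0
Move 5: B@(0,1) -> caps B=0 W=0
Move 6: W@(2,2) -> caps B=0 W=0
Move 7: B@(3,1) -> caps B=0 W=0
Move 8: W@(1,3) -> caps B=0 W=0
Move 9: B@(4,0) -> caps B=1 W=0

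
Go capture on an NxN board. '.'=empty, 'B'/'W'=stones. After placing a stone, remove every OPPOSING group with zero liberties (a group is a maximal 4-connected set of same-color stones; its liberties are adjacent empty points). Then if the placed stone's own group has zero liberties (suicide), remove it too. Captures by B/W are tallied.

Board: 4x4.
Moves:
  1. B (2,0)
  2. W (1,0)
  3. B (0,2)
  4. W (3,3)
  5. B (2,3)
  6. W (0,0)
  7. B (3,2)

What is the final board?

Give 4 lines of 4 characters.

Answer: W.B.
W...
B..B
..B.

Derivation:
Move 1: B@(2,0) -> caps B=0 W=0
Move 2: W@(1,0) -> caps B=0 W=0
Move 3: B@(0,2) -> caps B=0 W=0
Move 4: W@(3,3) -> caps B=0 W=0
Move 5: B@(2,3) -> caps B=0 W=0
Move 6: W@(0,0) -> caps B=0 W=0
Move 7: B@(3,2) -> caps B=1 W=0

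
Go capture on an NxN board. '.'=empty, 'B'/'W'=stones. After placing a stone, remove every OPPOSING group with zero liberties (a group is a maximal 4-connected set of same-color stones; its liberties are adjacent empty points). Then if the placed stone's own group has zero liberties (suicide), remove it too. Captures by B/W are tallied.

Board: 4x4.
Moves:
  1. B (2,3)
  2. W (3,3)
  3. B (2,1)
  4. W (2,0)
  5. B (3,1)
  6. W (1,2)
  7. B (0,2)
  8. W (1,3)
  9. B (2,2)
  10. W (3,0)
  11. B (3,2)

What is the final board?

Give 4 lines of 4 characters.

Move 1: B@(2,3) -> caps B=0 W=0
Move 2: W@(3,3) -> caps B=0 W=0
Move 3: B@(2,1) -> caps B=0 W=0
Move 4: W@(2,0) -> caps B=0 W=0
Move 5: B@(3,1) -> caps B=0 W=0
Move 6: W@(1,2) -> caps B=0 W=0
Move 7: B@(0,2) -> caps B=0 W=0
Move 8: W@(1,3) -> caps B=0 W=0
Move 9: B@(2,2) -> caps B=0 W=0
Move 10: W@(3,0) -> caps B=0 W=0
Move 11: B@(3,2) -> caps B=1 W=0

Answer: ..B.
..WW
WBBB
WBB.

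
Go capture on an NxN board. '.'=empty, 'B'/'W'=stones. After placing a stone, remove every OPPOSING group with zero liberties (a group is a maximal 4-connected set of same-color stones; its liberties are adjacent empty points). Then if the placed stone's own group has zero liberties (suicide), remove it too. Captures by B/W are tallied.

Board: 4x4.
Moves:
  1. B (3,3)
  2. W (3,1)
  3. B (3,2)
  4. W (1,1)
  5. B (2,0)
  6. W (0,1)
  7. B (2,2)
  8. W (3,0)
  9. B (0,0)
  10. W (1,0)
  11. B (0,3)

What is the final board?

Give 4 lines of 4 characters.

Move 1: B@(3,3) -> caps B=0 W=0
Move 2: W@(3,1) -> caps B=0 W=0
Move 3: B@(3,2) -> caps B=0 W=0
Move 4: W@(1,1) -> caps B=0 W=0
Move 5: B@(2,0) -> caps B=0 W=0
Move 6: W@(0,1) -> caps B=0 W=0
Move 7: B@(2,2) -> caps B=0 W=0
Move 8: W@(3,0) -> caps B=0 W=0
Move 9: B@(0,0) -> caps B=0 W=0
Move 10: W@(1,0) -> caps B=0 W=1
Move 11: B@(0,3) -> caps B=0 W=1

Answer: .W.B
WW..
B.B.
WWBB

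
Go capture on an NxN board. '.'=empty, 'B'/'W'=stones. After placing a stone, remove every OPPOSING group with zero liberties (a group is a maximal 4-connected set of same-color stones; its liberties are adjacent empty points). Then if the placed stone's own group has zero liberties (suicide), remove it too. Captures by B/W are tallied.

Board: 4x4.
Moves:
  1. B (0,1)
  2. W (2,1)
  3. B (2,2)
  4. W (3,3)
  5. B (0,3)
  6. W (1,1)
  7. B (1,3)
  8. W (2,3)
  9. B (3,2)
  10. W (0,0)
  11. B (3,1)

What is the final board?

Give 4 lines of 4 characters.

Move 1: B@(0,1) -> caps B=0 W=0
Move 2: W@(2,1) -> caps B=0 W=0
Move 3: B@(2,2) -> caps B=0 W=0
Move 4: W@(3,3) -> caps B=0 W=0
Move 5: B@(0,3) -> caps B=0 W=0
Move 6: W@(1,1) -> caps B=0 W=0
Move 7: B@(1,3) -> caps B=0 W=0
Move 8: W@(2,3) -> caps B=0 W=0
Move 9: B@(3,2) -> caps B=2 W=0
Move 10: W@(0,0) -> caps B=2 W=0
Move 11: B@(3,1) -> caps B=2 W=0

Answer: WB.B
.W.B
.WB.
.BB.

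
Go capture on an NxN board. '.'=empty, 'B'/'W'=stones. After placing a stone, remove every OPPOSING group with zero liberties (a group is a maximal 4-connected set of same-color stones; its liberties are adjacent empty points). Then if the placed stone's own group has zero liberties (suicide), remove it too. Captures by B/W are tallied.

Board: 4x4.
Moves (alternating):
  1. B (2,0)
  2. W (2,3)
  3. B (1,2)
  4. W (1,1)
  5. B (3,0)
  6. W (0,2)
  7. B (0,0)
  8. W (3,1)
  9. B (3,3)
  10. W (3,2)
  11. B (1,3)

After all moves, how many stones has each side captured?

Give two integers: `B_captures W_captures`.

Answer: 0 1

Derivation:
Move 1: B@(2,0) -> caps B=0 W=0
Move 2: W@(2,3) -> caps B=0 W=0
Move 3: B@(1,2) -> caps B=0 W=0
Move 4: W@(1,1) -> caps B=0 W=0
Move 5: B@(3,0) -> caps B=0 W=0
Move 6: W@(0,2) -> caps B=0 W=0
Move 7: B@(0,0) -> caps B=0 W=0
Move 8: W@(3,1) -> caps B=0 W=0
Move 9: B@(3,3) -> caps B=0 W=0
Move 10: W@(3,2) -> caps B=0 W=1
Move 11: B@(1,3) -> caps B=0 W=1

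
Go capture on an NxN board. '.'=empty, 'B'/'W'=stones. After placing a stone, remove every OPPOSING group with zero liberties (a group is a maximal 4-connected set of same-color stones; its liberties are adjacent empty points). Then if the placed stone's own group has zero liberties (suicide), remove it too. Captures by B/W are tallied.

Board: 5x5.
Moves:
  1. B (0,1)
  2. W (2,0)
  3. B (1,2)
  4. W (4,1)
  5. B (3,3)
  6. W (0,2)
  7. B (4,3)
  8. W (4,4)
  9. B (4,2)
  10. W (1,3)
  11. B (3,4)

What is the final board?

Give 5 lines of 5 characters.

Move 1: B@(0,1) -> caps B=0 W=0
Move 2: W@(2,0) -> caps B=0 W=0
Move 3: B@(1,2) -> caps B=0 W=0
Move 4: W@(4,1) -> caps B=0 W=0
Move 5: B@(3,3) -> caps B=0 W=0
Move 6: W@(0,2) -> caps B=0 W=0
Move 7: B@(4,3) -> caps B=0 W=0
Move 8: W@(4,4) -> caps B=0 W=0
Move 9: B@(4,2) -> caps B=0 W=0
Move 10: W@(1,3) -> caps B=0 W=0
Move 11: B@(3,4) -> caps B=1 W=0

Answer: .BW..
..BW.
W....
...BB
.WBB.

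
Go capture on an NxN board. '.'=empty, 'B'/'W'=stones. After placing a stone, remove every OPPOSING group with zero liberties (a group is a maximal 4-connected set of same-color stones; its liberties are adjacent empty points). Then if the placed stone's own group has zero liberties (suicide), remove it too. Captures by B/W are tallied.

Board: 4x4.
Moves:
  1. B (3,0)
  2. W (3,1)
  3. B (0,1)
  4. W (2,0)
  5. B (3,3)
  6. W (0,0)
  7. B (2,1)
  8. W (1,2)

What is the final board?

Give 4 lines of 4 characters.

Answer: WB..
..W.
WB..
.W.B

Derivation:
Move 1: B@(3,0) -> caps B=0 W=0
Move 2: W@(3,1) -> caps B=0 W=0
Move 3: B@(0,1) -> caps B=0 W=0
Move 4: W@(2,0) -> caps B=0 W=1
Move 5: B@(3,3) -> caps B=0 W=1
Move 6: W@(0,0) -> caps B=0 W=1
Move 7: B@(2,1) -> caps B=0 W=1
Move 8: W@(1,2) -> caps B=0 W=1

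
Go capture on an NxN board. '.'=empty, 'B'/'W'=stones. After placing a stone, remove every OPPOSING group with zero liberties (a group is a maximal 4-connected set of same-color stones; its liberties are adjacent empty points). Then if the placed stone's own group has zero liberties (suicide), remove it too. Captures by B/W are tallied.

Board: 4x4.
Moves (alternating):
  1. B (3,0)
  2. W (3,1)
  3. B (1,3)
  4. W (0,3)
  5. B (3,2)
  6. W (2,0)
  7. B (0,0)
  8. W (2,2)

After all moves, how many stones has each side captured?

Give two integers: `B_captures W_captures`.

Move 1: B@(3,0) -> caps B=0 W=0
Move 2: W@(3,1) -> caps B=0 W=0
Move 3: B@(1,3) -> caps B=0 W=0
Move 4: W@(0,3) -> caps B=0 W=0
Move 5: B@(3,2) -> caps B=0 W=0
Move 6: W@(2,0) -> caps B=0 W=1
Move 7: B@(0,0) -> caps B=0 W=1
Move 8: W@(2,2) -> caps B=0 W=1

Answer: 0 1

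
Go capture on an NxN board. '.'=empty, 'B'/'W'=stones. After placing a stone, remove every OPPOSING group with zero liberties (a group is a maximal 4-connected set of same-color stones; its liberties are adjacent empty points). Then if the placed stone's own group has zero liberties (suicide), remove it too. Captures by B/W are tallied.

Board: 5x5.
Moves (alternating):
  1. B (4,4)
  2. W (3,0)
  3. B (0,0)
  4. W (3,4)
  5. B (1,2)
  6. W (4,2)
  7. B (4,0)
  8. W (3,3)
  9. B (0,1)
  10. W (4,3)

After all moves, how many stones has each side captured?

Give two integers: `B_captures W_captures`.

Move 1: B@(4,4) -> caps B=0 W=0
Move 2: W@(3,0) -> caps B=0 W=0
Move 3: B@(0,0) -> caps B=0 W=0
Move 4: W@(3,4) -> caps B=0 W=0
Move 5: B@(1,2) -> caps B=0 W=0
Move 6: W@(4,2) -> caps B=0 W=0
Move 7: B@(4,0) -> caps B=0 W=0
Move 8: W@(3,3) -> caps B=0 W=0
Move 9: B@(0,1) -> caps B=0 W=0
Move 10: W@(4,3) -> caps B=0 W=1

Answer: 0 1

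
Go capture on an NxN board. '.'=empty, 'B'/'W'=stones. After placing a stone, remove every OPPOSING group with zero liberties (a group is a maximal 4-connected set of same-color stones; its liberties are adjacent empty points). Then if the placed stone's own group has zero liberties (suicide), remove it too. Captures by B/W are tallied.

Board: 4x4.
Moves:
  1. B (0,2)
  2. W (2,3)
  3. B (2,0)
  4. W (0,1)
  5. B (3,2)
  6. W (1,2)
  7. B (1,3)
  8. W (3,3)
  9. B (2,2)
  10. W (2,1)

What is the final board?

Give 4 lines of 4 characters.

Move 1: B@(0,2) -> caps B=0 W=0
Move 2: W@(2,3) -> caps B=0 W=0
Move 3: B@(2,0) -> caps B=0 W=0
Move 4: W@(0,1) -> caps B=0 W=0
Move 5: B@(3,2) -> caps B=0 W=0
Move 6: W@(1,2) -> caps B=0 W=0
Move 7: B@(1,3) -> caps B=0 W=0
Move 8: W@(3,3) -> caps B=0 W=0
Move 9: B@(2,2) -> caps B=2 W=0
Move 10: W@(2,1) -> caps B=2 W=0

Answer: .WB.
..WB
BWB.
..B.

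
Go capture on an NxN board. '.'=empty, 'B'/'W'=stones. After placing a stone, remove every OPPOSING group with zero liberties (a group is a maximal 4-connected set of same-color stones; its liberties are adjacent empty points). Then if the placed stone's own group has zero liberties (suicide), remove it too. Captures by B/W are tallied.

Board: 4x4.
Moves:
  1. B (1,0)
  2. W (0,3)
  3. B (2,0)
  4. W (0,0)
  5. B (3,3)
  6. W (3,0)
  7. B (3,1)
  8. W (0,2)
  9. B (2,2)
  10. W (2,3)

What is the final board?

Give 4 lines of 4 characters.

Answer: W.WW
B...
B.BW
.B.B

Derivation:
Move 1: B@(1,0) -> caps B=0 W=0
Move 2: W@(0,3) -> caps B=0 W=0
Move 3: B@(2,0) -> caps B=0 W=0
Move 4: W@(0,0) -> caps B=0 W=0
Move 5: B@(3,3) -> caps B=0 W=0
Move 6: W@(3,0) -> caps B=0 W=0
Move 7: B@(3,1) -> caps B=1 W=0
Move 8: W@(0,2) -> caps B=1 W=0
Move 9: B@(2,2) -> caps B=1 W=0
Move 10: W@(2,3) -> caps B=1 W=0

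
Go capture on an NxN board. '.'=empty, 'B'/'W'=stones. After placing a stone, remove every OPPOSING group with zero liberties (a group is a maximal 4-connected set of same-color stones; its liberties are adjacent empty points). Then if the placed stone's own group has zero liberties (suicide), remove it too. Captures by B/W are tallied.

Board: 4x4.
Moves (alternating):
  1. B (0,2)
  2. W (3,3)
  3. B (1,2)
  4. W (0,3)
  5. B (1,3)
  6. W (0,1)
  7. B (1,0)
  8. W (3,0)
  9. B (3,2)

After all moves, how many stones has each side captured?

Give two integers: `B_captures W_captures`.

Move 1: B@(0,2) -> caps B=0 W=0
Move 2: W@(3,3) -> caps B=0 W=0
Move 3: B@(1,2) -> caps B=0 W=0
Move 4: W@(0,3) -> caps B=0 W=0
Move 5: B@(1,3) -> caps B=1 W=0
Move 6: W@(0,1) -> caps B=1 W=0
Move 7: B@(1,0) -> caps B=1 W=0
Move 8: W@(3,0) -> caps B=1 W=0
Move 9: B@(3,2) -> caps B=1 W=0

Answer: 1 0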